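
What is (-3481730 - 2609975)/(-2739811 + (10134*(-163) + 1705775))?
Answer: 6091705/2685878 ≈ 2.2681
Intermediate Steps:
(-3481730 - 2609975)/(-2739811 + (10134*(-163) + 1705775)) = -6091705/(-2739811 + (-1651842 + 1705775)) = -6091705/(-2739811 + 53933) = -6091705/(-2685878) = -6091705*(-1/2685878) = 6091705/2685878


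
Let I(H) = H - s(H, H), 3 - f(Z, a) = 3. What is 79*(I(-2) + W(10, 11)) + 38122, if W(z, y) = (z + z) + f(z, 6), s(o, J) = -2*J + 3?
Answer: 38991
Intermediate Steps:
f(Z, a) = 0 (f(Z, a) = 3 - 1*3 = 3 - 3 = 0)
s(o, J) = 3 - 2*J
W(z, y) = 2*z (W(z, y) = (z + z) + 0 = 2*z + 0 = 2*z)
I(H) = -3 + 3*H (I(H) = H - (3 - 2*H) = H + (-3 + 2*H) = -3 + 3*H)
79*(I(-2) + W(10, 11)) + 38122 = 79*((-3 + 3*(-2)) + 2*10) + 38122 = 79*((-3 - 6) + 20) + 38122 = 79*(-9 + 20) + 38122 = 79*11 + 38122 = 869 + 38122 = 38991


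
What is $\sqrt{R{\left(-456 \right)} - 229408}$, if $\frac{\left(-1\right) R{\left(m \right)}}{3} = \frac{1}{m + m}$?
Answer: $\frac{i \sqrt{1325060589}}{76} \approx 478.97 i$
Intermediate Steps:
$R{\left(m \right)} = - \frac{3}{2 m}$ ($R{\left(m \right)} = - \frac{3}{m + m} = - \frac{3}{2 m}$)
$\sqrt{R{\left(-456 \right)} - 229408} = \sqrt{- \frac{3}{2 \left(-456\right)} - 229408} = \sqrt{\left(- \frac{3}{2}\right) \left(- \frac{1}{456}\right) - 229408} = \sqrt{\frac{1}{304} - 229408} = \sqrt{- \frac{69740031}{304}} = \frac{i \sqrt{1325060589}}{76}$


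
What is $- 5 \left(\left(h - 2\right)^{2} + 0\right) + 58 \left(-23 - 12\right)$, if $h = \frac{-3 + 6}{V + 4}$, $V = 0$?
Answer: $- \frac{32605}{16} \approx -2037.8$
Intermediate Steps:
$h = \frac{3}{4}$ ($h = \frac{-3 + 6}{0 + 4} = \frac{3}{4} \approx 0.75$)
$- 5 \left(\left(h - 2\right)^{2} + 0\right) + 58 \left(-23 - 12\right) = - 5 \left(\left(\frac{3}{4} - 2\right)^{2} + 0\right) + 58 \left(-23 - 12\right) = - 5 \left(\left(- \frac{5}{4}\right)^{2} + 0\right) + 58 \left(-35\right) = - 5 \left(\frac{25}{16} + 0\right) - 2030 = \left(-5\right) \frac{25}{16} - 2030 = - \frac{125}{16} - 2030 = - \frac{32605}{16}$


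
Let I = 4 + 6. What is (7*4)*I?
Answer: 280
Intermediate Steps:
I = 10
(7*4)*I = (7*4)*10 = 28*10 = 280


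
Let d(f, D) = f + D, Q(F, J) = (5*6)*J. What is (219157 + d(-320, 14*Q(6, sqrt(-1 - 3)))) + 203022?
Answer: 421859 + 840*I ≈ 4.2186e+5 + 840.0*I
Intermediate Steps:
Q(F, J) = 30*J
d(f, D) = D + f
(219157 + d(-320, 14*Q(6, sqrt(-1 - 3)))) + 203022 = (219157 + (14*(30*sqrt(-1 - 3)) - 320)) + 203022 = (219157 + (14*(30*sqrt(-4)) - 320)) + 203022 = (219157 + (14*(30*(2*I)) - 320)) + 203022 = (219157 + (14*(60*I) - 320)) + 203022 = (219157 + (840*I - 320)) + 203022 = (219157 + (-320 + 840*I)) + 203022 = (218837 + 840*I) + 203022 = 421859 + 840*I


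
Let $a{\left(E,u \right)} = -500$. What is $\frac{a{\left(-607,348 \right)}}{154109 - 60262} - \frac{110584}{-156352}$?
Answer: $\frac{1287475081}{1834145768} \approx 0.70195$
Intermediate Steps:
$\frac{a{\left(-607,348 \right)}}{154109 - 60262} - \frac{110584}{-156352} = - \frac{500}{154109 - 60262} - \frac{110584}{-156352} = - \frac{500}{93847} - - \frac{13823}{19544} = \left(-500\right) \frac{1}{93847} + \frac{13823}{19544} = - \frac{500}{93847} + \frac{13823}{19544} = \frac{1287475081}{1834145768}$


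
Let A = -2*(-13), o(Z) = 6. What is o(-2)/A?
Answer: 3/13 ≈ 0.23077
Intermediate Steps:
A = 26
o(-2)/A = 6/26 = 6*(1/26) = 3/13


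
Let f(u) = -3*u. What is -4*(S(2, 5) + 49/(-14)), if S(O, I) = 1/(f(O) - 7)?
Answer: 186/13 ≈ 14.308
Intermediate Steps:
S(O, I) = 1/(-7 - 3*O) (S(O, I) = 1/(-3*O - 7) = 1/(-7 - 3*O))
-4*(S(2, 5) + 49/(-14)) = -4*(-1/(7 + 3*2) + 49/(-14)) = -4*(-1/(7 + 6) + 49*(-1/14)) = -4*(-1/13 - 7/2) = -4*(-93/26) = 186/13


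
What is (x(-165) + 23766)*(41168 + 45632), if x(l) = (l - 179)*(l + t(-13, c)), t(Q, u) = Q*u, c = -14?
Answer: 1555282400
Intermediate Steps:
x(l) = (-179 + l)*(182 + l) (x(l) = (l - 179)*(l - 13*(-14)) = (-179 + l)*(l + 182) = (-179 + l)*(182 + l))
(x(-165) + 23766)*(41168 + 45632) = ((-32578 + (-165)**2 + 3*(-165)) + 23766)*(41168 + 45632) = ((-32578 + 27225 - 495) + 23766)*86800 = (-5848 + 23766)*86800 = 17918*86800 = 1555282400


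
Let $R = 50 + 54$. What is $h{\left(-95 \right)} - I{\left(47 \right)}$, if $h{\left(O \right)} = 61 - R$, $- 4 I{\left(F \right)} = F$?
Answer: $- \frac{125}{4} \approx -31.25$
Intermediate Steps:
$I{\left(F \right)} = - \frac{F}{4}$
$R = 104$
$h{\left(O \right)} = -43$ ($h{\left(O \right)} = 61 - 104 = -43$)
$h{\left(-95 \right)} - I{\left(47 \right)} = -43 - \left(- \frac{1}{4}\right) 47 = -43 - - \frac{47}{4} = -43 + \frac{47}{4} = - \frac{125}{4}$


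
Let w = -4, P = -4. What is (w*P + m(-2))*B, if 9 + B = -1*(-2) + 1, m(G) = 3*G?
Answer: -60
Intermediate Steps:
B = -6 (B = -9 + (-1*(-2) + 1) = -9 + (2 + 1) = -9 + 3 = -6)
(w*P + m(-2))*B = (-4*(-4) + 3*(-2))*(-6) = (16 - 6)*(-6) = 10*(-6) = -60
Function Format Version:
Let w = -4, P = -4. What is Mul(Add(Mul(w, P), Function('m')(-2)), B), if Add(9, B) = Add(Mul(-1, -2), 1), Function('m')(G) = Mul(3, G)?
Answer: -60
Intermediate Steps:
B = -6 (B = Add(-9, Add(Mul(-1, -2), 1)) = Add(-9, Add(2, 1)) = Add(-9, 3) = -6)
Mul(Add(Mul(w, P), Function('m')(-2)), B) = Mul(Add(Mul(-4, -4), Mul(3, -2)), -6) = Mul(Add(16, -6), -6) = Mul(10, -6) = -60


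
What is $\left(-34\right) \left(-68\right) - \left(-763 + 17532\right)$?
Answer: $-14457$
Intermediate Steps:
$\left(-34\right) \left(-68\right) - \left(-763 + 17532\right) = 2312 - 16769 = -14457$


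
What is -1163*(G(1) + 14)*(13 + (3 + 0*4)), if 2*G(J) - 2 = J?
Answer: -288424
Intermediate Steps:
G(J) = 1 + J/2
-1163*(G(1) + 14)*(13 + (3 + 0*4)) = -1163*((1 + (½)*1) + 14)*(13 + (3 + 0*4)) = -1163*((1 + ½) + 14)*(13 + (3 + 0)) = -1163*(3/2 + 14)*(13 + 3) = -36053*16/2 = -1163*248 = -288424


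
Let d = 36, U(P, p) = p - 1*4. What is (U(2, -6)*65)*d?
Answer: -23400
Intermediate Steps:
U(P, p) = -4 + p (U(P, p) = p - 4 = -4 + p)
(U(2, -6)*65)*d = ((-4 - 6)*65)*36 = -10*65*36 = -650*36 = -23400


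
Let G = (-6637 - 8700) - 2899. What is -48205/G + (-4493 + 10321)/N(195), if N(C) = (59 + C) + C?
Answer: 127923453/8187964 ≈ 15.623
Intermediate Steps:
N(C) = 59 + 2*C
G = -18236 (G = -15337 - 2899 = -18236)
-48205/G + (-4493 + 10321)/N(195) = -48205/(-18236) + (-4493 + 10321)/(59 + 2*195) = -48205*(-1/18236) + 5828/(59 + 390) = 48205/18236 + 5828/449 = 127923453/8187964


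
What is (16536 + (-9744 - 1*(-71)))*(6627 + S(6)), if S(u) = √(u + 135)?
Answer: 45481101 + 6863*√141 ≈ 4.5563e+7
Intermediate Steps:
S(u) = √(135 + u)
(16536 + (-9744 - 1*(-71)))*(6627 + S(6)) = (16536 + (-9744 - 1*(-71)))*(6627 + √(135 + 6)) = (16536 + (-9744 + 71))*(6627 + √141) = (16536 - 9673)*(6627 + √141) = 6863*(6627 + √141) = 45481101 + 6863*√141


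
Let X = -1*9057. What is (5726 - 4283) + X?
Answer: -7614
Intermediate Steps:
X = -9057
(5726 - 4283) + X = (5726 - 4283) - 9057 = 1443 - 9057 = -7614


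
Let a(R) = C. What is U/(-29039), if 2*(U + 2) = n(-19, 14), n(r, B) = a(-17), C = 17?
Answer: -13/58078 ≈ -0.00022384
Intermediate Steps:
a(R) = 17
n(r, B) = 17
U = 13/2 (U = -2 + (½)*17 = -2 + 17/2 = 13/2 ≈ 6.5000)
U/(-29039) = (13/2)/(-29039) = (13/2)*(-1/29039) = -13/58078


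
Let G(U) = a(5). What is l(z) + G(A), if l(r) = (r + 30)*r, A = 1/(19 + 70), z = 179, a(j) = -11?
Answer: 37400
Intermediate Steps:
A = 1/89 ≈ 0.011236
G(U) = -11
l(r) = r*(30 + r) (l(r) = (30 + r)*r = r*(30 + r))
l(z) + G(A) = 179*(30 + 179) - 11 = 179*209 - 11 = 37411 - 11 = 37400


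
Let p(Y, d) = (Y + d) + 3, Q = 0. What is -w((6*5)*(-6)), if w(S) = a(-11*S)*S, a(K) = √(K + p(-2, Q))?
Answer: 180*√1981 ≈ 8011.5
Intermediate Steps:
p(Y, d) = 3 + Y + d
a(K) = √(1 + K) (a(K) = √(K + (3 - 2 + 0)) = √(K + 1) = √(1 + K))
w(S) = S*√(1 - 11*S) (w(S) = √(1 - 11*S)*S = S*√(1 - 11*S))
-w((6*5)*(-6)) = -(6*5)*(-6)*√(1 - 11*6*5*(-6)) = -30*(-6)*√(1 - 330*(-6)) = -(-180)*√(1 - 11*(-180)) = -(-180)*√(1 + 1980) = -(-180)*√1981 = 180*√1981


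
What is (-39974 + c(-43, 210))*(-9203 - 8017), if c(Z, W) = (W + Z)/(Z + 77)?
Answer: 11700550890/17 ≈ 6.8827e+8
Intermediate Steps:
c(Z, W) = (W + Z)/(77 + Z)
(-39974 + c(-43, 210))*(-9203 - 8017) = (-39974 + (210 - 43)/(77 - 43))*(-9203 - 8017) = (-39974 + 167/34)*(-17220) = -1358949/34*(-17220) = 11700550890/17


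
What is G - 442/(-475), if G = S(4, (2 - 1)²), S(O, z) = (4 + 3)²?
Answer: 23717/475 ≈ 49.931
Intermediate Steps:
S(O, z) = 49 (S(O, z) = 7² = 49)
G = 49
G - 442/(-475) = 49 - 442/(-475) = 49 - 442*(-1)/475 = 49 - 1*(-442/475) = 49 + 442/475 = 23717/475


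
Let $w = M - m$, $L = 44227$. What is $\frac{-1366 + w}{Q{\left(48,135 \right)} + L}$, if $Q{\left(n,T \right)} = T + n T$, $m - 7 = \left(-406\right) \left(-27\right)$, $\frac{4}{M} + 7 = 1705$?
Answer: $- \frac{10472413}{43164858} \approx -0.24261$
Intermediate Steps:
$M = \frac{2}{849}$ ($M = \frac{4}{-7 + 1705} = \frac{4}{1698} = 4 \cdot \frac{1}{1698} = \frac{2}{849} \approx 0.0023557$)
$m = 10969$ ($m = 7 - -10962 = 7 + 10962 = 10969$)
$w = - \frac{9312679}{849}$ ($w = \frac{2}{849} - 10969 = - \frac{9312679}{849} \approx -10969.0$)
$Q{\left(n,T \right)} = T + T n$
$\frac{-1366 + w}{Q{\left(48,135 \right)} + L} = \frac{-1366 - \frac{9312679}{849}}{135 \left(1 + 48\right) + 44227} = - \frac{10472413}{849 \left(135 \cdot 49 + 44227\right)} = - \frac{10472413}{849 \left(6615 + 44227\right)} = - \frac{10472413}{849 \cdot 50842} = \left(- \frac{10472413}{849}\right) \frac{1}{50842} = - \frac{10472413}{43164858}$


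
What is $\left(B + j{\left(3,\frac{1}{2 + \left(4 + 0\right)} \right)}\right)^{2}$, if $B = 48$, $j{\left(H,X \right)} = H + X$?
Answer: $\frac{94249}{36} \approx 2618.0$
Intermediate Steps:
$\left(B + j{\left(3,\frac{1}{2 + \left(4 + 0\right)} \right)}\right)^{2} = \left(48 + \left(3 + \frac{1}{2 + \left(4 + 0\right)}\right)\right)^{2} = \left(48 + \left(3 + \frac{1}{2 + 4}\right)\right)^{2} = \left(48 + \left(3 + \frac{1}{6}\right)\right)^{2} = \left(48 + \frac{19}{6}\right)^{2} = \left(\frac{307}{6}\right)^{2} = \frac{94249}{36}$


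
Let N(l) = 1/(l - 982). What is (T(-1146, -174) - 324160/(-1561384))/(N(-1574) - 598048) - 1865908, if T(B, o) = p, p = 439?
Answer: -556681587065807285528/298343534004197 ≈ -1.8659e+6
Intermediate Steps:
N(l) = 1/(-982 + l)
T(B, o) = 439
(T(-1146, -174) - 324160/(-1561384))/(N(-1574) - 598048) - 1865908 = (439 - 324160/(-1561384))/(1/(-982 - 1574) - 598048) - 1865908 = (439 - 324160*(-1/1561384))/(1/(-2556) - 598048) - 1865908 = (439 + 40520/195173)/(-1/2556 - 598048) - 1865908 = 85721467/(195173*(-1528610689/2556)) - 1865908 = (85721467/195173)*(-2556/1528610689) - 1865908 = -219104069652/298343534004197 - 1865908 = -556681587065807285528/298343534004197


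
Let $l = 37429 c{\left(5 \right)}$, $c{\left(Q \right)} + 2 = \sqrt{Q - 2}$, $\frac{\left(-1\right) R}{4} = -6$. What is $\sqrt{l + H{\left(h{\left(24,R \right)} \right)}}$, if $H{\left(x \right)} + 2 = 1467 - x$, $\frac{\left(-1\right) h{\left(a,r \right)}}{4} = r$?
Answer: $\sqrt{-73297 + 37429 \sqrt{3}} \approx 92.022 i$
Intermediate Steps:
$R = 24$ ($R = \left(-4\right) \left(-6\right) = 24$)
$h{\left(a,r \right)} = - 4 r$
$c{\left(Q \right)} = -2 + \sqrt{-2 + Q}$ ($c{\left(Q \right)} = -2 + \sqrt{Q - 2} = -2 + \sqrt{-2 + Q}$)
$H{\left(x \right)} = 1465 - x$ ($H{\left(x \right)} = -2 - \left(-1467 + x\right) = 1465 - x$)
$l = -74858 + 37429 \sqrt{3}$ ($l = 37429 \left(-2 + \sqrt{-2 + 5}\right) = 37429 \left(-2 + \sqrt{3}\right) = -74858 + 37429 \sqrt{3} \approx -10029.0$)
$\sqrt{l + H{\left(h{\left(24,R \right)} \right)}} = \sqrt{\left(-74858 + 37429 \sqrt{3}\right) + \left(1465 - \left(-4\right) 24\right)} = \sqrt{\left(-74858 + 37429 \sqrt{3}\right) + \left(1465 - -96\right)} = \sqrt{\left(-74858 + 37429 \sqrt{3}\right) + \left(1465 + 96\right)} = \sqrt{\left(-74858 + 37429 \sqrt{3}\right) + 1561} = \sqrt{-73297 + 37429 \sqrt{3}}$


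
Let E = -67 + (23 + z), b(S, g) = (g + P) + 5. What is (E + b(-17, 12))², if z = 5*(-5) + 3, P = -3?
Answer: 2704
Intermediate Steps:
z = -22 (z = -25 + 3 = -22)
b(S, g) = 2 + g (b(S, g) = (g - 3) + 5 = (-3 + g) + 5 = 2 + g)
E = -66 (E = -67 + (23 - 22) = -67 + 1 = -66)
(E + b(-17, 12))² = (-66 + (2 + 12))² = (-66 + 14)² = (-52)² = 2704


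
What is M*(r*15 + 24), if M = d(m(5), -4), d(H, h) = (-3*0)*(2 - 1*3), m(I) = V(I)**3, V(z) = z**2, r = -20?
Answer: 0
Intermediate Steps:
m(I) = I**6 (m(I) = (I**2)**3 = I**6)
d(H, h) = 0 (d(H, h) = 0*(2 - 3) = 0*(-1) = 0)
M = 0
M*(r*15 + 24) = 0*(-20*15 + 24) = 0*(-300 + 24) = 0*(-276) = 0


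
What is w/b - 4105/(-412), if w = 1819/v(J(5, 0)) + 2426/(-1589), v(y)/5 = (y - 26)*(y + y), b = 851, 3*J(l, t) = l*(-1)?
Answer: 11521487569639/1156029121100 ≈ 9.9664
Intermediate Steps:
J(l, t) = -l/3 (J(l, t) = (l*(-1))/3 = (-l)/3 = -l/3)
v(y) = 10*y*(-26 + y) (v(y) = 5*((y - 26)*(y + y)) = 5*((-26 + y)*(2*y)) = 5*(2*y*(-26 + y)) = 10*y*(-26 + y))
w = 15945619/6594350 (w = 1819/((10*(-⅓*5)*(-26 - ⅓*5))) + 2426/(-1589) = 1819/((10*(-5/3)*(-26 - 5/3))) + 2426*(-1/1589) = 1819/((10*(-5/3)*(-83/3))) - 2426/1589 = 1819/(4150/9) - 2426/1589 = 1819*(9/4150) - 2426/1589 = 16371/4150 - 2426/1589 = 15945619/6594350 ≈ 2.4181)
w/b - 4105/(-412) = (15945619/6594350)/851 - 4105/(-412) = (15945619/6594350)*(1/851) - 4105*(-1/412) = 15945619/5611791850 + 4105/412 = 11521487569639/1156029121100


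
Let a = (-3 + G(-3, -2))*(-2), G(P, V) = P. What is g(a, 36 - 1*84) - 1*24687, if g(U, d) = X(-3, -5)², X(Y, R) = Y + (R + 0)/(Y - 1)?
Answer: -394943/16 ≈ -24684.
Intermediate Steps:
a = 12 (a = (-3 - 3)*(-2) = -6*(-2) = 12)
X(Y, R) = Y + R/(-1 + Y)
g(U, d) = 49/16 (g(U, d) = ((-5 + (-3)² - 1*(-3))/(-1 - 3))² = ((-5 + 9 + 3)/(-4))² = (-¼*7)² = (-7/4)² = 49/16)
g(a, 36 - 1*84) - 1*24687 = 49/16 - 1*24687 = 49/16 - 24687 = -394943/16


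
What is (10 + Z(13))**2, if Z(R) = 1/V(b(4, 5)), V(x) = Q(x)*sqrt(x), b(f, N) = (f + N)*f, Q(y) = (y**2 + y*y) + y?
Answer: 24863297761/248629824 ≈ 100.00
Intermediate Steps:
Q(y) = y + 2*y**2 (Q(y) = (y**2 + y**2) + y = 2*y**2 + y = y + 2*y**2)
b(f, N) = f*(N + f) (b(f, N) = (N + f)*f = f*(N + f))
V(x) = x**(3/2)*(1 + 2*x) (V(x) = (x*(1 + 2*x))*sqrt(x) = x**(3/2)*(1 + 2*x))
Z(R) = 1/15768 (Z(R) = 1/((4*(5 + 4))**(3/2)*(1 + 2*(4*(5 + 4)))) = 1/((4*9)**(3/2)*(1 + 2*(4*9))) = 1/(36**(3/2)*(1 + 2*36)) = 1/(216*(1 + 72)) = 1/(216*73) = 1/15768)
(10 + Z(13))**2 = (10 + 1/15768)**2 = (157681/15768)**2 = 24863297761/248629824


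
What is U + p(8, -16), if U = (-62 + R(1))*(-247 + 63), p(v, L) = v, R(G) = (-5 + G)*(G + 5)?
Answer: 15832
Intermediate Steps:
R(G) = (-5 + G)*(5 + G)
U = 15824 (U = (-62 + (-25 + 1²))*(-247 + 63) = (-62 + (-25 + 1))*(-184) = (-62 - 24)*(-184) = -86*(-184) = 15824)
U + p(8, -16) = 15824 + 8 = 15832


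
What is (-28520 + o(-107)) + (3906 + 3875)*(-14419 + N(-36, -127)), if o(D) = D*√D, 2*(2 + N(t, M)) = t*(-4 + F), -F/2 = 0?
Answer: -111678089 - 107*I*√107 ≈ -1.1168e+8 - 1106.8*I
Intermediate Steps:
F = 0 (F = -2*0 = 0)
N(t, M) = -2 - 2*t (N(t, M) = -2 + (t*(-4 + 0))/2 = -2 + (t*(-4))/2 = -2 + (-4*t)/2 = -2 - 2*t)
o(D) = D^(3/2)
(-28520 + o(-107)) + (3906 + 3875)*(-14419 + N(-36, -127)) = (-28520 + (-107)^(3/2)) + (3906 + 3875)*(-14419 + (-2 - 2*(-36))) = (-28520 - 107*I*√107) + 7781*(-14419 + (-2 + 72)) = (-28520 - 107*I*√107) + 7781*(-14419 + 70) = (-28520 - 107*I*√107) + 7781*(-14349) = (-28520 - 107*I*√107) - 111649569 = -111678089 - 107*I*√107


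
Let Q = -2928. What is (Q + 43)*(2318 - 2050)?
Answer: -773180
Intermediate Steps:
(Q + 43)*(2318 - 2050) = (-2928 + 43)*(2318 - 2050) = -2885*268 = -773180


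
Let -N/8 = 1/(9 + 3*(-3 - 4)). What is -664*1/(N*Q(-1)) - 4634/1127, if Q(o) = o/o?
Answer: -161018/161 ≈ -1000.1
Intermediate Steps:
Q(o) = 1
N = 2/3 (N = -8/(9 + 3*(-3 - 4)) = -8/(9 + 3*(-7)) = -8/(9 - 21) = -8/(-12) = -8*(-1/12) = 2/3 ≈ 0.66667)
-664*1/(N*Q(-1)) - 4634/1127 = -664/(1*(2/3)) - 4634/1127 = -664/2/3 - 4634*1/1127 = -664*3/2 - 662/161 = -996 - 662/161 = -161018/161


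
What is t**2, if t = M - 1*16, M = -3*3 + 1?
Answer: 576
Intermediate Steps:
M = -8 (M = -9 + 1 = -8)
t = -24 (t = -8 - 1*16 = -8 - 16 = -24)
t**2 = (-24)**2 = 576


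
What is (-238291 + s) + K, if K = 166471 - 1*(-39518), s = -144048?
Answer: -176350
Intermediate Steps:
K = 205989 (K = 166471 + 39518 = 205989)
(-238291 + s) + K = (-238291 - 144048) + 205989 = -382339 + 205989 = -176350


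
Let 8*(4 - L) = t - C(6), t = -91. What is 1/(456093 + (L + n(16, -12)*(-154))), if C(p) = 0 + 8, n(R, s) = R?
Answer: 8/3629163 ≈ 2.2044e-6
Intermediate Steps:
C(p) = 8
L = 131/8 (L = 4 - (-91 - 1*8)/8 = 4 - (-91 - 8)/8 = 4 - 1/8*(-99) = 4 + 99/8 = 131/8 ≈ 16.375)
1/(456093 + (L + n(16, -12)*(-154))) = 1/(456093 + (131/8 + 16*(-154))) = 1/(456093 + (131/8 - 2464)) = 1/(456093 - 19581/8) = 1/(3629163/8) = 8/3629163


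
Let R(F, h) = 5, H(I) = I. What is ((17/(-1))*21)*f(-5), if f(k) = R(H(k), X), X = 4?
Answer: -1785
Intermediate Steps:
f(k) = 5
((17/(-1))*21)*f(-5) = ((17/(-1))*21)*5 = ((17*(-1))*21)*5 = -17*21*5 = -357*5 = -1785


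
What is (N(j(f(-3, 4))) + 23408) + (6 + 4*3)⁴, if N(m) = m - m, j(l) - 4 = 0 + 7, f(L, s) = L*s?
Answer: 128384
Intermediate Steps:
j(l) = 11 (j(l) = 4 + (0 + 7) = 4 + 7 = 11)
N(m) = 0
(N(j(f(-3, 4))) + 23408) + (6 + 4*3)⁴ = (0 + 23408) + (6 + 4*3)⁴ = 23408 + (6 + 12)⁴ = 23408 + 18⁴ = 23408 + 104976 = 128384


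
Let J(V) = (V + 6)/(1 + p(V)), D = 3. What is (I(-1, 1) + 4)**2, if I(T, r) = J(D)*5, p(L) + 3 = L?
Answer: 2401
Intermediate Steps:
p(L) = -3 + L
J(V) = (6 + V)/(-2 + V) (J(V) = (V + 6)/(1 + (-3 + V)) = (6 + V)/(-2 + V))
I(T, r) = 45 (I(T, r) = ((6 + 3)/(-2 + 3))*5 = (9/1)*5 = (1*9)*5 = 9*5 = 45)
(I(-1, 1) + 4)**2 = (45 + 4)**2 = 49**2 = 2401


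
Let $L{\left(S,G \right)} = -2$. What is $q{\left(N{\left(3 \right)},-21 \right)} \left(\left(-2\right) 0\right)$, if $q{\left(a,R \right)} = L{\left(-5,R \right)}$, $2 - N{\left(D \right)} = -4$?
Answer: $0$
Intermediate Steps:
$N{\left(D \right)} = 6$ ($N{\left(D \right)} = 2 - -4 = 2 + 4 = 6$)
$q{\left(a,R \right)} = -2$
$q{\left(N{\left(3 \right)},-21 \right)} \left(\left(-2\right) 0\right) = - 2 \left(\left(-2\right) 0\right) = \left(-2\right) 0 = 0$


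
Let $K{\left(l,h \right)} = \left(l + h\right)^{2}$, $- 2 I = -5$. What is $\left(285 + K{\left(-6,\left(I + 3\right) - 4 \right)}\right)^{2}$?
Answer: $\frac{1490841}{16} \approx 93178.0$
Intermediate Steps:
$I = \frac{5}{2}$ ($I = \left(- \frac{1}{2}\right) \left(-5\right) = \frac{5}{2} \approx 2.5$)
$K{\left(l,h \right)} = \left(h + l\right)^{2}$
$\left(285 + K{\left(-6,\left(I + 3\right) - 4 \right)}\right)^{2} = \left(285 + \left(\left(\left(\frac{5}{2} + 3\right) - 4\right) - 6\right)^{2}\right)^{2} = \left(285 + \left(\left(\frac{11}{2} - 4\right) - 6\right)^{2}\right)^{2} = \left(285 + \left(\frac{3}{2} - 6\right)^{2}\right)^{2} = \left(285 + \left(- \frac{9}{2}\right)^{2}\right)^{2} = \left(285 + \frac{81}{4}\right)^{2} = \left(\frac{1221}{4}\right)^{2} = \frac{1490841}{16}$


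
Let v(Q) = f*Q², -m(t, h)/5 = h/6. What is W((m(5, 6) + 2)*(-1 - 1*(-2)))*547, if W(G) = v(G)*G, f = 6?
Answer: -88614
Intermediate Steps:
m(t, h) = -5*h/6
v(Q) = 6*Q²
W(G) = 6*G³ (W(G) = (6*G²)*G = 6*G³)
W((m(5, 6) + 2)*(-1 - 1*(-2)))*547 = (6*((-⅚*6 + 2)*(-1 - 1*(-2)))³)*547 = (6*((-5 + 2)*(-1 + 2))³)*547 = (6*(-3*1)³)*547 = (6*(-3)³)*547 = (6*(-27))*547 = -162*547 = -88614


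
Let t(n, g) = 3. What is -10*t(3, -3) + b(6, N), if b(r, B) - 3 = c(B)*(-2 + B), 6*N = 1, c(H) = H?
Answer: -983/36 ≈ -27.306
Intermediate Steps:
N = ⅙ (N = (⅙)*1 = ⅙ ≈ 0.16667)
b(r, B) = 3 + B*(-2 + B)
-10*t(3, -3) + b(6, N) = -10*3 + (3 + (⅙)² - 2*⅙) = -30 + (3 + 1/36 - ⅓) = -30 + 97/36 = -983/36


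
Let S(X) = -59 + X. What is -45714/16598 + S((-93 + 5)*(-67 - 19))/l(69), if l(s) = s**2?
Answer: -15501662/13170513 ≈ -1.1770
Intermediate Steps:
-45714/16598 + S((-93 + 5)*(-67 - 19))/l(69) = -45714/16598 + (-59 + (-93 + 5)*(-67 - 19))/(69**2) = -45714*1/16598 + (-59 - 88*(-86))/4761 = -22857/8299 + (-59 + 7568)*(1/4761) = -22857/8299 + 7509*(1/4761) = -22857/8299 + 2503/1587 = -15501662/13170513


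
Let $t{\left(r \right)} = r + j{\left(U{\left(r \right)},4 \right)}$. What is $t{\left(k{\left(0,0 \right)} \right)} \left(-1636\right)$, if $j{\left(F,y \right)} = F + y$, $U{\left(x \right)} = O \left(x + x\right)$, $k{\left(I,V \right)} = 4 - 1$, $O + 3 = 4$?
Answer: $-21268$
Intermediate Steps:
$O = 1$ ($O = -3 + 4 = 1$)
$k{\left(I,V \right)} = 3$ ($k{\left(I,V \right)} = 4 - 1 = 3$)
$U{\left(x \right)} = 2 x$ ($U{\left(x \right)} = 1 \left(x + x\right) = 1 \cdot 2 x = 2 x$)
$t{\left(r \right)} = 4 + 3 r$ ($t{\left(r \right)} = r + \left(2 r + 4\right) = r + \left(4 + 2 r\right) = 4 + 3 r$)
$t{\left(k{\left(0,0 \right)} \right)} \left(-1636\right) = \left(4 + 3 \cdot 3\right) \left(-1636\right) = \left(4 + 9\right) \left(-1636\right) = 13 \left(-1636\right) = -21268$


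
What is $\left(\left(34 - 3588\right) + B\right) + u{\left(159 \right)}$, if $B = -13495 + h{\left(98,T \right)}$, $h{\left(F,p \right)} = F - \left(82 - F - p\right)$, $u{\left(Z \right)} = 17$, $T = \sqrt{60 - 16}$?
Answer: $-16918 + 2 \sqrt{11} \approx -16911.0$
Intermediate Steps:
$T = 2 \sqrt{11}$ ($T = \sqrt{44} = 2 \sqrt{11} \approx 6.6332$)
$h{\left(F,p \right)} = -82 + p + 2 F$ ($h{\left(F,p \right)} = F + \left(-82 + F + p\right) = -82 + p + 2 F$)
$B = -13381 + 2 \sqrt{11}$ ($B = -13495 + \left(-82 + 2 \sqrt{11} + 2 \cdot 98\right) = -13495 + \left(-82 + 2 \sqrt{11} + 196\right) = -13495 + \left(114 + 2 \sqrt{11}\right) = -13381 + 2 \sqrt{11} \approx -13374.0$)
$\left(\left(34 - 3588\right) + B\right) + u{\left(159 \right)} = \left(\left(34 - 3588\right) - \left(13381 - 2 \sqrt{11}\right)\right) + 17 = \left(-3554 - \left(13381 - 2 \sqrt{11}\right)\right) + 17 = \left(-16935 + 2 \sqrt{11}\right) + 17 = -16918 + 2 \sqrt{11}$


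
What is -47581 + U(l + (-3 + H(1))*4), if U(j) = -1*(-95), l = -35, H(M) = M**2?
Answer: -47486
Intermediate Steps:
U(j) = 95
-47581 + U(l + (-3 + H(1))*4) = -47581 + 95 = -47486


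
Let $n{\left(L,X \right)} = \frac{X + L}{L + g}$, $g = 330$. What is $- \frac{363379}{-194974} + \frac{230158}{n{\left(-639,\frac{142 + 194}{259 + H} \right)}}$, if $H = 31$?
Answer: $\frac{670216727308211}{6010853446} \approx 1.115 \cdot 10^{5}$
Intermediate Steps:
$n{\left(L,X \right)} = \frac{L + X}{330 + L}$ ($n{\left(L,X \right)} = \frac{X + L}{L + 330} = \frac{L + X}{330 + L}$)
$- \frac{363379}{-194974} + \frac{230158}{n{\left(-639,\frac{142 + 194}{259 + H} \right)}} = - \frac{363379}{-194974} + \frac{230158}{\frac{1}{330 - 639} \left(-639 + \frac{142 + 194}{259 + 31}\right)} = \left(-363379\right) \left(- \frac{1}{194974}\right) + \frac{230158}{\frac{1}{-309} \left(-639 + \frac{336}{290}\right)} = \frac{363379}{194974} + \frac{230158}{\left(- \frac{1}{309}\right) \left(-639 + 336 \cdot \frac{1}{290}\right)} = \frac{363379}{194974} + \frac{230158}{\left(- \frac{1}{309}\right) \left(-639 + \frac{168}{145}\right)} = \frac{363379}{194974} + \frac{230158}{\left(- \frac{1}{309}\right) \left(- \frac{92487}{145}\right)} = \frac{363379}{194974} + \frac{230158}{\frac{30829}{14935}} = \frac{363379}{194974} + 230158 \cdot \frac{14935}{30829} = \frac{363379}{194974} + \frac{3437409730}{30829} = \frac{670216727308211}{6010853446}$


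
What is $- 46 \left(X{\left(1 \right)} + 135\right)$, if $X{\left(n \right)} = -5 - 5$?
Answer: $-5750$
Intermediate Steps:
$X{\left(n \right)} = -10$ ($X{\left(n \right)} = -5 - 5 = -10$)
$- 46 \left(X{\left(1 \right)} + 135\right) = - 46 \left(-10 + 135\right) = \left(-46\right) 125 = -5750$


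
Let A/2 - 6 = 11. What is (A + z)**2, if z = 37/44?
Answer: 2350089/1936 ≈ 1213.9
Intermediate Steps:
z = 37/44 (z = 37*(1/44) = 37/44 ≈ 0.84091)
A = 34 (A = 12 + 2*11 = 12 + 22 = 34)
(A + z)**2 = (34 + 37/44)**2 = (1533/44)**2 = 2350089/1936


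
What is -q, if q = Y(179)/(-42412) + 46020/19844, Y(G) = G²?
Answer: -328994659/210405932 ≈ -1.5636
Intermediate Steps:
q = 328994659/210405932 (q = 179²/(-42412) + 46020/19844 = 32041*(-1/42412) + 46020*(1/19844) = -32041/42412 + 11505/4961 = 328994659/210405932 ≈ 1.5636)
-q = -1*328994659/210405932 = -328994659/210405932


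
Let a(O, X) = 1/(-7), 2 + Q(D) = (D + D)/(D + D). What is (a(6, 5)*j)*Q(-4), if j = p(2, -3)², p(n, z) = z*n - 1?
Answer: 7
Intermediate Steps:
p(n, z) = -1 + n*z (p(n, z) = n*z - 1 = -1 + n*z)
Q(D) = -1 (Q(D) = -2 + (D + D)/(D + D) = -2 + (2*D)/((2*D)) = -2 + (2*D)*(1/(2*D)) = -2 + 1 = -1)
a(O, X) = -⅐
j = 49 (j = (-1 + 2*(-3))² = (-1 - 6)² = (-7)² = 49)
(a(6, 5)*j)*Q(-4) = -⅐*49*(-1) = -7*(-1) = 7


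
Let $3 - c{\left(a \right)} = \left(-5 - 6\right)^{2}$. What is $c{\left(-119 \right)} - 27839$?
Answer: $-27957$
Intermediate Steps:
$c{\left(a \right)} = -118$ ($c{\left(a \right)} = 3 - \left(-5 - 6\right)^{2} = 3 - \left(-11\right)^{2} = 3 - 121 = -118$)
$c{\left(-119 \right)} - 27839 = -118 - 27839 = -27957$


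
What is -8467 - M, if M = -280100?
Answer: 271633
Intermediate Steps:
-8467 - M = -8467 - 1*(-280100) = -8467 + 280100 = 271633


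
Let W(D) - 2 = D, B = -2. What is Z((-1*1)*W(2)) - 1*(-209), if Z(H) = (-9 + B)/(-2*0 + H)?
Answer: 847/4 ≈ 211.75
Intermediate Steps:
W(D) = 2 + D
Z(H) = -11/H (Z(H) = (-9 - 2)/(-2*0 + H) = -11/(0 + H) = -11/H)
Z((-1*1)*W(2)) - 1*(-209) = -11*(-1/(2 + 2)) - 1*(-209) = -11/((-1*4)) + 209 = -11/(-4) + 209 = -11*(-¼) + 209 = 11/4 + 209 = 847/4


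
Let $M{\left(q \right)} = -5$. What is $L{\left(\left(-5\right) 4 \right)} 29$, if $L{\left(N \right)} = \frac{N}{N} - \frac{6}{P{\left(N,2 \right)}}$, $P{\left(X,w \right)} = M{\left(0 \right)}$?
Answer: $\frac{319}{5} \approx 63.8$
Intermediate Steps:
$P{\left(X,w \right)} = -5$
$L{\left(N \right)} = \frac{11}{5}$ ($L{\left(N \right)} = \frac{N}{N} - \frac{6}{-5} = 1 - - \frac{6}{5} = 1 + \frac{6}{5} = \frac{11}{5}$)
$L{\left(\left(-5\right) 4 \right)} 29 = \frac{11}{5} \cdot 29 = \frac{319}{5}$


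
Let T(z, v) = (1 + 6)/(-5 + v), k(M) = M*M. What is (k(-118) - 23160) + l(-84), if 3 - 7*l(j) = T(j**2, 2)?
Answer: -193940/21 ≈ -9235.2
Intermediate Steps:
k(M) = M**2
T(z, v) = 7/(-5 + v)
l(j) = 16/21 (l(j) = 3/7 - 1/(-5 + 2) = 3/7 - 1/(-3) = 3/7 - (-1)/3 = 3/7 - 1/7*(-7/3) = 3/7 + 1/3 = 16/21)
(k(-118) - 23160) + l(-84) = ((-118)**2 - 23160) + 16/21 = (13924 - 23160) + 16/21 = -9236 + 16/21 = -193940/21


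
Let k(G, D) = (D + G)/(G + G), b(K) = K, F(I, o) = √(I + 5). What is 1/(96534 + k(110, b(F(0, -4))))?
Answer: 934453960/90207045801619 - 44*√5/90207045801619 ≈ 1.0359e-5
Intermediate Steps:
F(I, o) = √(5 + I)
k(G, D) = (D + G)/(2*G) (k(G, D) = (D + G)/((2*G)) = (D + G)*(1/(2*G)) = (D + G)/(2*G))
1/(96534 + k(110, b(F(0, -4)))) = 1/(96534 + (½)*(√(5 + 0) + 110)/110) = 1/(96534 + (½)*(1/110)*(√5 + 110)) = 1/(96534 + (½)*(1/110)*(110 + √5)) = 1/(96534 + (½ + √5/220)) = 1/(193069/2 + √5/220)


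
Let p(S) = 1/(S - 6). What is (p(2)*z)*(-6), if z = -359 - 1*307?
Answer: -999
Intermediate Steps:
p(S) = 1/(-6 + S)
z = -666 (z = -359 - 307 = -666)
(p(2)*z)*(-6) = (-666/(-6 + 2))*(-6) = (-666/(-4))*(-6) = -¼*(-666)*(-6) = (333/2)*(-6) = -999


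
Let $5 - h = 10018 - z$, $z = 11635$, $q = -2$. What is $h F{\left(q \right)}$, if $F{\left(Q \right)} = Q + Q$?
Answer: $-6488$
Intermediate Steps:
$F{\left(Q \right)} = 2 Q$
$h = 1622$ ($h = 5 - \left(10018 - 11635\right) = 5 - -1617 = 5 + 1617 = 1622$)
$h F{\left(q \right)} = 1622 \cdot 2 \left(-2\right) = 1622 \left(-4\right) = -6488$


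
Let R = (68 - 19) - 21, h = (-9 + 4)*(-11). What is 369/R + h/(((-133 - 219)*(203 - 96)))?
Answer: 315829/23968 ≈ 13.177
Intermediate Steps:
h = 55 (h = -5*(-11) = 55)
R = 28 (R = 49 - 21 = 28)
369/R + h/(((-133 - 219)*(203 - 96))) = 369/28 + 55/(((-133 - 219)*(203 - 96))) = 369*(1/28) + 55/((-352*107)) = 369/28 + 55/(-37664) = 369/28 + 55*(-1/37664) = 369/28 - 5/3424 = 315829/23968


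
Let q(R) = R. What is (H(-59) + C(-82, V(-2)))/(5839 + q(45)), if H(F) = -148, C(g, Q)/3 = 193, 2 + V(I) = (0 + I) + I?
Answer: 431/5884 ≈ 0.073249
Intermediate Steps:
V(I) = -2 + 2*I (V(I) = -2 + ((0 + I) + I) = -2 + (I + I) = -2 + 2*I)
C(g, Q) = 579 (C(g, Q) = 3*193 = 579)
(H(-59) + C(-82, V(-2)))/(5839 + q(45)) = (-148 + 579)/(5839 + 45) = 431/5884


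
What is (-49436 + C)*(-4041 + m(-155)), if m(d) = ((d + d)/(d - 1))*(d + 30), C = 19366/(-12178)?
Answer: 33571666754017/158314 ≈ 2.1206e+8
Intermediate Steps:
C = -9683/6089 (C = 19366*(-1/12178) = -9683/6089 ≈ -1.5902)
m(d) = 2*d*(30 + d)/(-1 + d) (m(d) = ((2*d)/(-1 + d))*(30 + d) = (2*d/(-1 + d))*(30 + d) = 2*d*(30 + d)/(-1 + d))
(-49436 + C)*(-4041 + m(-155)) = (-49436 - 9683/6089)*(-4041 + 2*(-155)*(30 - 155)/(-1 - 155)) = -301025487*(-4041 + 2*(-155)*(-125)/(-156))/6089 = -301025487*(-4041 + 2*(-155)*(-1/156)*(-125))/6089 = -301025487*(-4041 - 19375/78)/6089 = -301025487/6089*(-334573/78) = 33571666754017/158314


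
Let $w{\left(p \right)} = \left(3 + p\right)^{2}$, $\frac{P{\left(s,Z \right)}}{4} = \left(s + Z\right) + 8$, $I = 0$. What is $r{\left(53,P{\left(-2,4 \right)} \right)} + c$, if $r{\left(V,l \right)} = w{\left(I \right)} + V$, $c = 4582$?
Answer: $4644$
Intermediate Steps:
$P{\left(s,Z \right)} = 32 + 4 Z + 4 s$ ($P{\left(s,Z \right)} = 4 \left(\left(s + Z\right) + 8\right) = 4 \left(\left(Z + s\right) + 8\right) = 4 \left(8 + Z + s\right) = 32 + 4 Z + 4 s$)
$r{\left(V,l \right)} = 9 + V$ ($r{\left(V,l \right)} = \left(3 + 0\right)^{2} + V = 3^{2} + V = 9 + V$)
$r{\left(53,P{\left(-2,4 \right)} \right)} + c = \left(9 + 53\right) + 4582 = 62 + 4582 = 4644$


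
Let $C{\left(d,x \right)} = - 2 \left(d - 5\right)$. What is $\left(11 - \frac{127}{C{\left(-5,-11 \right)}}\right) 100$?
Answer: $465$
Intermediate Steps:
$C{\left(d,x \right)} = 10 - 2 d$ ($C{\left(d,x \right)} = - 2 \left(-5 + d\right) = 10 - 2 d$)
$\left(11 - \frac{127}{C{\left(-5,-11 \right)}}\right) 100 = \left(11 - \frac{127}{10 - -10}\right) 100 = \left(11 - \frac{127}{10 + 10}\right) 100 = \left(11 - \frac{127}{20}\right) 100 = \frac{93}{20} \cdot 100 = 465$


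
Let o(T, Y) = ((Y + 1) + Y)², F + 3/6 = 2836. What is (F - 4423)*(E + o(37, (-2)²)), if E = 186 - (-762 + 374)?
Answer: -2079625/2 ≈ -1.0398e+6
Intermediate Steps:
F = 5671/2 (F = -½ + 2836 = 5671/2 ≈ 2835.5)
E = 574 (E = 186 - 1*(-388) = 186 + 388 = 574)
o(T, Y) = (1 + 2*Y)² (o(T, Y) = ((1 + Y) + Y)² = (1 + 2*Y)²)
(F - 4423)*(E + o(37, (-2)²)) = (5671/2 - 4423)*(574 + (1 + 2*(-2)²)²) = -3175*(574 + (1 + 2*4)²)/2 = -3175*(574 + (1 + 8)²)/2 = -3175*(574 + 9²)/2 = -3175*(574 + 81)/2 = -3175/2*655 = -2079625/2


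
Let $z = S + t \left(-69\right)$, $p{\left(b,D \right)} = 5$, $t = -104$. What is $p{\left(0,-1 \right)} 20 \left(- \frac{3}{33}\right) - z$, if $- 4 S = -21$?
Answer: $- \frac{316375}{44} \approx -7190.3$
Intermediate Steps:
$S = \frac{21}{4}$ ($S = \left(- \frac{1}{4}\right) \left(-21\right) = \frac{21}{4} \approx 5.25$)
$z = \frac{28725}{4}$ ($z = \frac{21}{4} - -7176 = \frac{21}{4} + 7176 = \frac{28725}{4} \approx 7181.3$)
$p{\left(0,-1 \right)} 20 \left(- \frac{3}{33}\right) - z = 5 \cdot 20 \left(- \frac{3}{33}\right) - \frac{28725}{4} = 100 \left(\left(-3\right) \frac{1}{33}\right) - \frac{28725}{4} = 100 \left(- \frac{1}{11}\right) - \frac{28725}{4} = - \frac{100}{11} - \frac{28725}{4} = - \frac{316375}{44}$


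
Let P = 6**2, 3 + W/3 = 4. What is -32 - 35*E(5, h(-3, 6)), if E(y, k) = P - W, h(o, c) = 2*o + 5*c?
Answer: -1187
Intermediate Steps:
W = 3 (W = -9 + 3*4 = -9 + 12 = 3)
P = 36
E(y, k) = 33 (E(y, k) = 36 - 1*3 = 36 - 3 = 33)
-32 - 35*E(5, h(-3, 6)) = -32 - 35*33 = -32 - 1155 = -1187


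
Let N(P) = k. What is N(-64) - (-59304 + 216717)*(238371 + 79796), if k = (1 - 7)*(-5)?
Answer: -50083621941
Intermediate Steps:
k = 30 (k = -6*(-5) = 30)
N(P) = 30
N(-64) - (-59304 + 216717)*(238371 + 79796) = 30 - (-59304 + 216717)*(238371 + 79796) = 30 - 157413*318167 = 30 - 1*50083621971 = 30 - 50083621971 = -50083621941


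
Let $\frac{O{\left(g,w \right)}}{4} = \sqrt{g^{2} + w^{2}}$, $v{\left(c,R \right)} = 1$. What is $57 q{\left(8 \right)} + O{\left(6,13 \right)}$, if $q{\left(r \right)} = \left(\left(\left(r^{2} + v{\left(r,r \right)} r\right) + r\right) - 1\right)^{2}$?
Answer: $355737 + 4 \sqrt{205} \approx 3.5579 \cdot 10^{5}$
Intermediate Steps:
$O{\left(g,w \right)} = 4 \sqrt{g^{2} + w^{2}}$
$q{\left(r \right)} = \left(-1 + r^{2} + 2 r\right)^{2}$ ($q{\left(r \right)} = \left(\left(\left(r^{2} + 1 r\right) + r\right) - 1\right)^{2} = \left(\left(\left(r^{2} + r\right) + r\right) - 1\right)^{2} = \left(\left(\left(r + r^{2}\right) + r\right) - 1\right)^{2} = \left(\left(r^{2} + 2 r\right) - 1\right)^{2} = \left(-1 + r^{2} + 2 r\right)^{2}$)
$57 q{\left(8 \right)} + O{\left(6,13 \right)} = 57 \left(-1 + 8^{2} + 2 \cdot 8\right)^{2} + 4 \sqrt{6^{2} + 13^{2}} = 57 \left(-1 + 64 + 16\right)^{2} + 4 \sqrt{36 + 169} = 57 \cdot 79^{2} + 4 \sqrt{205} = 57 \cdot 6241 + 4 \sqrt{205} = 355737 + 4 \sqrt{205}$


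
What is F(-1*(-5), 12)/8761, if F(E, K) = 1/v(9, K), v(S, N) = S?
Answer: 1/78849 ≈ 1.2682e-5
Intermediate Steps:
F(E, K) = ⅑ (F(E, K) = 1/9 = ⅑)
F(-1*(-5), 12)/8761 = (⅑)/8761 = (⅑)*(1/8761) = 1/78849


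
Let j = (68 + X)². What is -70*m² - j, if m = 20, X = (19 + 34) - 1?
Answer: -42400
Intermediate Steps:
X = 52 (X = 53 - 1 = 52)
j = 14400 (j = (68 + 52)² = 120² = 14400)
-70*m² - j = -70*20² - 1*14400 = -70*400 - 14400 = -28000 - 14400 = -42400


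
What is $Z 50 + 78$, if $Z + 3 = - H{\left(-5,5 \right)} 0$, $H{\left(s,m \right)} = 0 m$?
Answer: $-72$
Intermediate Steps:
$H{\left(s,m \right)} = 0$
$Z = -3$ ($Z = -3 + \left(-1\right) 0 \cdot 0 = -3 + 0 \cdot 0 = -3 + 0 = -3$)
$Z 50 + 78 = \left(-3\right) 50 + 78 = -150 + 78 = -72$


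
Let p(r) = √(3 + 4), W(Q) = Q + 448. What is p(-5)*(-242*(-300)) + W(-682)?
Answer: -234 + 72600*√7 ≈ 1.9185e+5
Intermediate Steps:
W(Q) = 448 + Q
p(r) = √7
p(-5)*(-242*(-300)) + W(-682) = √7*(-242*(-300)) + (448 - 682) = √7*72600 - 234 = 72600*√7 - 234 = -234 + 72600*√7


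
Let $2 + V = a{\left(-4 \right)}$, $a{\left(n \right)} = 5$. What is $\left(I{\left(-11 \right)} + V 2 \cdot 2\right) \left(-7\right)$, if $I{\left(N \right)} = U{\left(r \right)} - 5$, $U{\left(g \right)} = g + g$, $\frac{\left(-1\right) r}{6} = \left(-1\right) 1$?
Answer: $-133$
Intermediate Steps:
$V = 3$ ($V = -2 + 5 = 3$)
$r = 6$ ($r = - 6 \left(\left(-1\right) 1\right) = \left(-6\right) \left(-1\right) = 6$)
$U{\left(g \right)} = 2 g$
$I{\left(N \right)} = 7$ ($I{\left(N \right)} = 2 \cdot 6 - 5 = 12 - 5 = 7$)
$\left(I{\left(-11 \right)} + V 2 \cdot 2\right) \left(-7\right) = \left(7 + 3 \cdot 2 \cdot 2\right) \left(-7\right) = \left(7 + 6 \cdot 2\right) \left(-7\right) = \left(7 + 12\right) \left(-7\right) = 19 \left(-7\right) = -133$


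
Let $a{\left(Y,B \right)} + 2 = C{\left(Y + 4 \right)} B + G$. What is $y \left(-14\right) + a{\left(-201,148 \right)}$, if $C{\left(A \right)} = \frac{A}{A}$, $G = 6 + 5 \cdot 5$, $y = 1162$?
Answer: $-16091$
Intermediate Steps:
$G = 31$ ($G = 6 + 25 = 31$)
$C{\left(A \right)} = 1$
$a{\left(Y,B \right)} = 29 + B$ ($a{\left(Y,B \right)} = -2 + \left(1 B + 31\right) = -2 + \left(B + 31\right) = -2 + \left(31 + B\right) = 29 + B$)
$y \left(-14\right) + a{\left(-201,148 \right)} = 1162 \left(-14\right) + \left(29 + 148\right) = -16268 + 177 = -16091$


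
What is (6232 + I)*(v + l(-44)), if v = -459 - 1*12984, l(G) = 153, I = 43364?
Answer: -659130840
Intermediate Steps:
v = -13443 (v = -459 - 12984 = -13443)
(6232 + I)*(v + l(-44)) = (6232 + 43364)*(-13443 + 153) = 49596*(-13290) = -659130840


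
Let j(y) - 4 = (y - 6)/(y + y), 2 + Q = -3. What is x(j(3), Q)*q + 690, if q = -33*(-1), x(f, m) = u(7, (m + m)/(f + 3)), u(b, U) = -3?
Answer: 591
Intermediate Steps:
Q = -5 (Q = -2 - 3 = -5)
j(y) = 4 + (-6 + y)/(2*y) (j(y) = 4 + (y - 6)/(y + y) = 4 + (-6 + y)/((2*y)) = 4 + (-6 + y)*(1/(2*y)) = 4 + (-6 + y)/(2*y))
x(f, m) = -3
q = 33
x(j(3), Q)*q + 690 = -3*33 + 690 = -99 + 690 = 591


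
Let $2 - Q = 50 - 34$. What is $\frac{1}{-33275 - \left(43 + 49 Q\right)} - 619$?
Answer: $- \frac{20199209}{32632} \approx -619.0$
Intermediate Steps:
$Q = -14$ ($Q = 2 - \left(50 - 34\right) = 2 - 16 = -14$)
$\frac{1}{-33275 - \left(43 + 49 Q\right)} - 619 = \frac{1}{-33275 - -643} - 619 = \frac{1}{-33275 + \left(-43 + 686\right)} - 619 = \frac{1}{-33275 + 643} - 619 = \frac{1}{-32632} - 619 = - \frac{1}{32632} - 619 = - \frac{20199209}{32632}$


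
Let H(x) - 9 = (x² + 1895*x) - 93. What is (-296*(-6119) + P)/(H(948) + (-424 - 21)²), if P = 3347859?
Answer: 5159083/2893105 ≈ 1.7832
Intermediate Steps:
H(x) = -84 + x² + 1895*x (H(x) = 9 + ((x² + 1895*x) - 93) = 9 + (-93 + x² + 1895*x) = -84 + x² + 1895*x)
(-296*(-6119) + P)/(H(948) + (-424 - 21)²) = (-296*(-6119) + 3347859)/((-84 + 948² + 1895*948) + (-424 - 21)²) = (1811224 + 3347859)/((-84 + 898704 + 1796460) + (-445)²) = 5159083/(2695080 + 198025) = 5159083/2893105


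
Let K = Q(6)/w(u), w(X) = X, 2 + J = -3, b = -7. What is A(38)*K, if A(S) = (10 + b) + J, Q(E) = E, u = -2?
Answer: 6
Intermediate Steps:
J = -5 (J = -2 - 3 = -5)
A(S) = -2 (A(S) = (10 - 7) - 5 = 3 - 5 = -2)
K = -3 (K = 6/(-2) = 6*(-½) = -3)
A(38)*K = -2*(-3) = 6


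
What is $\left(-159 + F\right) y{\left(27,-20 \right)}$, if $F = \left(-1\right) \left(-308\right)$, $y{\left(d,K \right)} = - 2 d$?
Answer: $-8046$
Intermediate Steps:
$F = 308$
$\left(-159 + F\right) y{\left(27,-20 \right)} = \left(-159 + 308\right) \left(\left(-2\right) 27\right) = 149 \left(-54\right) = -8046$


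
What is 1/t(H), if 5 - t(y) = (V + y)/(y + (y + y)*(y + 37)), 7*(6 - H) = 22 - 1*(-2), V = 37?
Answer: 10098/48551 ≈ 0.20799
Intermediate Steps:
H = 18/7 (H = 6 - (22 - 1*(-2))/7 = 6 - (22 + 2)/7 = 6 - 1/7*24 = 6 - 24/7 = 18/7 ≈ 2.5714)
t(y) = 5 - (37 + y)/(y + 2*y*(37 + y)) (t(y) = 5 - (37 + y)/(y + (y + y)*(y + 37)) = 5 - (37 + y)/(y + (2*y)*(37 + y)) = 5 - (37 + y)/(y + 2*y*(37 + y)))
1/t(H) = 1/((-37 + 10*(18/7)**2 + 374*(18/7))/((18/7)*(75 + 2*(18/7)))) = 1/(7*(-37 + 10*(324/49) + 6732/7)/(18*(75 + 36/7))) = 1/(7*(-37 + 3240/49 + 6732/7)/(18*(561/7))) = 1/((7/18)*(7/561)*(48551/49)) = 1/(48551/10098) = 10098/48551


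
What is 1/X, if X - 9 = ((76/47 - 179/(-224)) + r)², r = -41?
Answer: 110838784/166004925577 ≈ 0.00066768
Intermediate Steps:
X = 166004925577/110838784 (X = 9 + ((76/47 - 179/(-224)) - 41)² = 9 + ((76*(1/47) - 179*(-1/224)) - 41)² = 9 + ((76/47 + 179/224) - 41)² = 9 + (25437/10528 - 41)² = 9 + (-406211/10528)² = 9 + 165007376521/110838784 = 166004925577/110838784 ≈ 1497.7)
1/X = 1/(166004925577/110838784) = 110838784/166004925577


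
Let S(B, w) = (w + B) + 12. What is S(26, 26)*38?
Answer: 2432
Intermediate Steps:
S(B, w) = 12 + B + w (S(B, w) = (B + w) + 12 = 12 + B + w)
S(26, 26)*38 = (12 + 26 + 26)*38 = 64*38 = 2432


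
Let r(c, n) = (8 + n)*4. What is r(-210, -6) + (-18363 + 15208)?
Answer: -3147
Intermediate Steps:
r(c, n) = 32 + 4*n
r(-210, -6) + (-18363 + 15208) = (32 + 4*(-6)) + (-18363 + 15208) = (32 - 24) - 3155 = 8 - 3155 = -3147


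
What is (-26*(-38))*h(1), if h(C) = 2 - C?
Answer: 988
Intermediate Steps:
(-26*(-38))*h(1) = (-26*(-38))*(2 - 1*1) = 988*(2 - 1) = 988*1 = 988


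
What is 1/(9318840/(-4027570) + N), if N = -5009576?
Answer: -402757/2017642732916 ≈ -1.9962e-7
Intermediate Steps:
1/(9318840/(-4027570) + N) = 1/(9318840/(-4027570) - 5009576) = 1/(9318840*(-1/4027570) - 5009576) = 1/(-931884/402757 - 5009576) = 1/(-2017642732916/402757) = -402757/2017642732916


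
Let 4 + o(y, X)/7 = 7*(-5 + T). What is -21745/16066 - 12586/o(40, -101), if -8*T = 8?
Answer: 13943199/369518 ≈ 37.733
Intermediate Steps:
T = -1 (T = -⅛*8 = -1)
o(y, X) = -322 (o(y, X) = -28 + 7*(7*(-5 - 1)) = -28 + 7*(7*(-6)) = -28 + 7*(-42) = -28 - 294 = -322)
-21745/16066 - 12586/o(40, -101) = -21745/16066 - 12586/(-322) = -21745*1/16066 - 12586*(-1/322) = -21745/16066 + 899/23 = 13943199/369518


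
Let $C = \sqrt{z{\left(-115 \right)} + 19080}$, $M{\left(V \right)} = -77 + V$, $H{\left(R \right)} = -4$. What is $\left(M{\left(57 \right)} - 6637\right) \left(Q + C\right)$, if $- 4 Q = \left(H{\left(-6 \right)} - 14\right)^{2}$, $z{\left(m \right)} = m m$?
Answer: $539217 - 6657 \sqrt{32305} \approx -6.5729 \cdot 10^{5}$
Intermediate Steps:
$z{\left(m \right)} = m^{2}$
$Q = -81$ ($Q = - \frac{\left(-4 - 14\right)^{2}}{4} = - \frac{\left(-18\right)^{2}}{4} = \left(- \frac{1}{4}\right) 324 = -81$)
$C = \sqrt{32305}$ ($C = \sqrt{\left(-115\right)^{2} + 19080} = \sqrt{13225 + 19080} = \sqrt{32305} \approx 179.74$)
$\left(M{\left(57 \right)} - 6637\right) \left(Q + C\right) = \left(\left(-77 + 57\right) - 6637\right) \left(-81 + \sqrt{32305}\right) = \left(-20 - 6637\right) \left(-81 + \sqrt{32305}\right) = - 6657 \left(-81 + \sqrt{32305}\right) = 539217 - 6657 \sqrt{32305}$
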